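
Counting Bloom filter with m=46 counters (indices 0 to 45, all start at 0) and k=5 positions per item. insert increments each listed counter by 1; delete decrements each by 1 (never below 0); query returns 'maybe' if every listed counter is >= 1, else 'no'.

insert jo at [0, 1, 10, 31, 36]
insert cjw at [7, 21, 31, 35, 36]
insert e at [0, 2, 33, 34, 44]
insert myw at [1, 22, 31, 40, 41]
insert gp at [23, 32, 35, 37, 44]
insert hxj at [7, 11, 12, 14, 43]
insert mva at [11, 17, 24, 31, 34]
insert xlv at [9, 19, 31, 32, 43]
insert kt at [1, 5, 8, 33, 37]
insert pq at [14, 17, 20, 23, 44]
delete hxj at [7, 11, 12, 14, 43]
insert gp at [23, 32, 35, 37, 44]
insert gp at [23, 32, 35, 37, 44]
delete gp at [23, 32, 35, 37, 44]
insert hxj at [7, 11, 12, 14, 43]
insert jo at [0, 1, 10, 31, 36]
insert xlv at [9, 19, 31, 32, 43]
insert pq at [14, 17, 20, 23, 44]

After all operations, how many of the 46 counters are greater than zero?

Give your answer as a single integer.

Answer: 29

Derivation:
Step 1: insert jo at [0, 1, 10, 31, 36] -> counters=[1,1,0,0,0,0,0,0,0,0,1,0,0,0,0,0,0,0,0,0,0,0,0,0,0,0,0,0,0,0,0,1,0,0,0,0,1,0,0,0,0,0,0,0,0,0]
Step 2: insert cjw at [7, 21, 31, 35, 36] -> counters=[1,1,0,0,0,0,0,1,0,0,1,0,0,0,0,0,0,0,0,0,0,1,0,0,0,0,0,0,0,0,0,2,0,0,0,1,2,0,0,0,0,0,0,0,0,0]
Step 3: insert e at [0, 2, 33, 34, 44] -> counters=[2,1,1,0,0,0,0,1,0,0,1,0,0,0,0,0,0,0,0,0,0,1,0,0,0,0,0,0,0,0,0,2,0,1,1,1,2,0,0,0,0,0,0,0,1,0]
Step 4: insert myw at [1, 22, 31, 40, 41] -> counters=[2,2,1,0,0,0,0,1,0,0,1,0,0,0,0,0,0,0,0,0,0,1,1,0,0,0,0,0,0,0,0,3,0,1,1,1,2,0,0,0,1,1,0,0,1,0]
Step 5: insert gp at [23, 32, 35, 37, 44] -> counters=[2,2,1,0,0,0,0,1,0,0,1,0,0,0,0,0,0,0,0,0,0,1,1,1,0,0,0,0,0,0,0,3,1,1,1,2,2,1,0,0,1,1,0,0,2,0]
Step 6: insert hxj at [7, 11, 12, 14, 43] -> counters=[2,2,1,0,0,0,0,2,0,0,1,1,1,0,1,0,0,0,0,0,0,1,1,1,0,0,0,0,0,0,0,3,1,1,1,2,2,1,0,0,1,1,0,1,2,0]
Step 7: insert mva at [11, 17, 24, 31, 34] -> counters=[2,2,1,0,0,0,0,2,0,0,1,2,1,0,1,0,0,1,0,0,0,1,1,1,1,0,0,0,0,0,0,4,1,1,2,2,2,1,0,0,1,1,0,1,2,0]
Step 8: insert xlv at [9, 19, 31, 32, 43] -> counters=[2,2,1,0,0,0,0,2,0,1,1,2,1,0,1,0,0,1,0,1,0,1,1,1,1,0,0,0,0,0,0,5,2,1,2,2,2,1,0,0,1,1,0,2,2,0]
Step 9: insert kt at [1, 5, 8, 33, 37] -> counters=[2,3,1,0,0,1,0,2,1,1,1,2,1,0,1,0,0,1,0,1,0,1,1,1,1,0,0,0,0,0,0,5,2,2,2,2,2,2,0,0,1,1,0,2,2,0]
Step 10: insert pq at [14, 17, 20, 23, 44] -> counters=[2,3,1,0,0,1,0,2,1,1,1,2,1,0,2,0,0,2,0,1,1,1,1,2,1,0,0,0,0,0,0,5,2,2,2,2,2,2,0,0,1,1,0,2,3,0]
Step 11: delete hxj at [7, 11, 12, 14, 43] -> counters=[2,3,1,0,0,1,0,1,1,1,1,1,0,0,1,0,0,2,0,1,1,1,1,2,1,0,0,0,0,0,0,5,2,2,2,2,2,2,0,0,1,1,0,1,3,0]
Step 12: insert gp at [23, 32, 35, 37, 44] -> counters=[2,3,1,0,0,1,0,1,1,1,1,1,0,0,1,0,0,2,0,1,1,1,1,3,1,0,0,0,0,0,0,5,3,2,2,3,2,3,0,0,1,1,0,1,4,0]
Step 13: insert gp at [23, 32, 35, 37, 44] -> counters=[2,3,1,0,0,1,0,1,1,1,1,1,0,0,1,0,0,2,0,1,1,1,1,4,1,0,0,0,0,0,0,5,4,2,2,4,2,4,0,0,1,1,0,1,5,0]
Step 14: delete gp at [23, 32, 35, 37, 44] -> counters=[2,3,1,0,0,1,0,1,1,1,1,1,0,0,1,0,0,2,0,1,1,1,1,3,1,0,0,0,0,0,0,5,3,2,2,3,2,3,0,0,1,1,0,1,4,0]
Step 15: insert hxj at [7, 11, 12, 14, 43] -> counters=[2,3,1,0,0,1,0,2,1,1,1,2,1,0,2,0,0,2,0,1,1,1,1,3,1,0,0,0,0,0,0,5,3,2,2,3,2,3,0,0,1,1,0,2,4,0]
Step 16: insert jo at [0, 1, 10, 31, 36] -> counters=[3,4,1,0,0,1,0,2,1,1,2,2,1,0,2,0,0,2,0,1,1,1,1,3,1,0,0,0,0,0,0,6,3,2,2,3,3,3,0,0,1,1,0,2,4,0]
Step 17: insert xlv at [9, 19, 31, 32, 43] -> counters=[3,4,1,0,0,1,0,2,1,2,2,2,1,0,2,0,0,2,0,2,1,1,1,3,1,0,0,0,0,0,0,7,4,2,2,3,3,3,0,0,1,1,0,3,4,0]
Step 18: insert pq at [14, 17, 20, 23, 44] -> counters=[3,4,1,0,0,1,0,2,1,2,2,2,1,0,3,0,0,3,0,2,2,1,1,4,1,0,0,0,0,0,0,7,4,2,2,3,3,3,0,0,1,1,0,3,5,0]
Final counters=[3,4,1,0,0,1,0,2,1,2,2,2,1,0,3,0,0,3,0,2,2,1,1,4,1,0,0,0,0,0,0,7,4,2,2,3,3,3,0,0,1,1,0,3,5,0] -> 29 nonzero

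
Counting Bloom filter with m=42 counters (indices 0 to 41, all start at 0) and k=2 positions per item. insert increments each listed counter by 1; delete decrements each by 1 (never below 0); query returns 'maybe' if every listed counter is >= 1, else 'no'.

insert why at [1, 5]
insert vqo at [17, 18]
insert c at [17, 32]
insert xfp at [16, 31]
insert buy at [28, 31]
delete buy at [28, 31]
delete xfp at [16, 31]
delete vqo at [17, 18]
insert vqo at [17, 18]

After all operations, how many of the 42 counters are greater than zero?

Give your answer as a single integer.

Answer: 5

Derivation:
Step 1: insert why at [1, 5] -> counters=[0,1,0,0,0,1,0,0,0,0,0,0,0,0,0,0,0,0,0,0,0,0,0,0,0,0,0,0,0,0,0,0,0,0,0,0,0,0,0,0,0,0]
Step 2: insert vqo at [17, 18] -> counters=[0,1,0,0,0,1,0,0,0,0,0,0,0,0,0,0,0,1,1,0,0,0,0,0,0,0,0,0,0,0,0,0,0,0,0,0,0,0,0,0,0,0]
Step 3: insert c at [17, 32] -> counters=[0,1,0,0,0,1,0,0,0,0,0,0,0,0,0,0,0,2,1,0,0,0,0,0,0,0,0,0,0,0,0,0,1,0,0,0,0,0,0,0,0,0]
Step 4: insert xfp at [16, 31] -> counters=[0,1,0,0,0,1,0,0,0,0,0,0,0,0,0,0,1,2,1,0,0,0,0,0,0,0,0,0,0,0,0,1,1,0,0,0,0,0,0,0,0,0]
Step 5: insert buy at [28, 31] -> counters=[0,1,0,0,0,1,0,0,0,0,0,0,0,0,0,0,1,2,1,0,0,0,0,0,0,0,0,0,1,0,0,2,1,0,0,0,0,0,0,0,0,0]
Step 6: delete buy at [28, 31] -> counters=[0,1,0,0,0,1,0,0,0,0,0,0,0,0,0,0,1,2,1,0,0,0,0,0,0,0,0,0,0,0,0,1,1,0,0,0,0,0,0,0,0,0]
Step 7: delete xfp at [16, 31] -> counters=[0,1,0,0,0,1,0,0,0,0,0,0,0,0,0,0,0,2,1,0,0,0,0,0,0,0,0,0,0,0,0,0,1,0,0,0,0,0,0,0,0,0]
Step 8: delete vqo at [17, 18] -> counters=[0,1,0,0,0,1,0,0,0,0,0,0,0,0,0,0,0,1,0,0,0,0,0,0,0,0,0,0,0,0,0,0,1,0,0,0,0,0,0,0,0,0]
Step 9: insert vqo at [17, 18] -> counters=[0,1,0,0,0,1,0,0,0,0,0,0,0,0,0,0,0,2,1,0,0,0,0,0,0,0,0,0,0,0,0,0,1,0,0,0,0,0,0,0,0,0]
Final counters=[0,1,0,0,0,1,0,0,0,0,0,0,0,0,0,0,0,2,1,0,0,0,0,0,0,0,0,0,0,0,0,0,1,0,0,0,0,0,0,0,0,0] -> 5 nonzero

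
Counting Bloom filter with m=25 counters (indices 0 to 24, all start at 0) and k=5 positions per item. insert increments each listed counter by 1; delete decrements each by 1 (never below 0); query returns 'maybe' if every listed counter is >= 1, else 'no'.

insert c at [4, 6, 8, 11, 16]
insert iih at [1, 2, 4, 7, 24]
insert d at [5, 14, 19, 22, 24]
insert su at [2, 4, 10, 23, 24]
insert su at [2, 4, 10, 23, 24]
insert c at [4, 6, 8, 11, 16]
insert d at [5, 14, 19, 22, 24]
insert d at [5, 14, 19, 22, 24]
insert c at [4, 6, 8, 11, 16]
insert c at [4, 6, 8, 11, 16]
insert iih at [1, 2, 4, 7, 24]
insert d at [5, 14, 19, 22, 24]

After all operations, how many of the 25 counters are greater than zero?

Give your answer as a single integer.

Answer: 15

Derivation:
Step 1: insert c at [4, 6, 8, 11, 16] -> counters=[0,0,0,0,1,0,1,0,1,0,0,1,0,0,0,0,1,0,0,0,0,0,0,0,0]
Step 2: insert iih at [1, 2, 4, 7, 24] -> counters=[0,1,1,0,2,0,1,1,1,0,0,1,0,0,0,0,1,0,0,0,0,0,0,0,1]
Step 3: insert d at [5, 14, 19, 22, 24] -> counters=[0,1,1,0,2,1,1,1,1,0,0,1,0,0,1,0,1,0,0,1,0,0,1,0,2]
Step 4: insert su at [2, 4, 10, 23, 24] -> counters=[0,1,2,0,3,1,1,1,1,0,1,1,0,0,1,0,1,0,0,1,0,0,1,1,3]
Step 5: insert su at [2, 4, 10, 23, 24] -> counters=[0,1,3,0,4,1,1,1,1,0,2,1,0,0,1,0,1,0,0,1,0,0,1,2,4]
Step 6: insert c at [4, 6, 8, 11, 16] -> counters=[0,1,3,0,5,1,2,1,2,0,2,2,0,0,1,0,2,0,0,1,0,0,1,2,4]
Step 7: insert d at [5, 14, 19, 22, 24] -> counters=[0,1,3,0,5,2,2,1,2,0,2,2,0,0,2,0,2,0,0,2,0,0,2,2,5]
Step 8: insert d at [5, 14, 19, 22, 24] -> counters=[0,1,3,0,5,3,2,1,2,0,2,2,0,0,3,0,2,0,0,3,0,0,3,2,6]
Step 9: insert c at [4, 6, 8, 11, 16] -> counters=[0,1,3,0,6,3,3,1,3,0,2,3,0,0,3,0,3,0,0,3,0,0,3,2,6]
Step 10: insert c at [4, 6, 8, 11, 16] -> counters=[0,1,3,0,7,3,4,1,4,0,2,4,0,0,3,0,4,0,0,3,0,0,3,2,6]
Step 11: insert iih at [1, 2, 4, 7, 24] -> counters=[0,2,4,0,8,3,4,2,4,0,2,4,0,0,3,0,4,0,0,3,0,0,3,2,7]
Step 12: insert d at [5, 14, 19, 22, 24] -> counters=[0,2,4,0,8,4,4,2,4,0,2,4,0,0,4,0,4,0,0,4,0,0,4,2,8]
Final counters=[0,2,4,0,8,4,4,2,4,0,2,4,0,0,4,0,4,0,0,4,0,0,4,2,8] -> 15 nonzero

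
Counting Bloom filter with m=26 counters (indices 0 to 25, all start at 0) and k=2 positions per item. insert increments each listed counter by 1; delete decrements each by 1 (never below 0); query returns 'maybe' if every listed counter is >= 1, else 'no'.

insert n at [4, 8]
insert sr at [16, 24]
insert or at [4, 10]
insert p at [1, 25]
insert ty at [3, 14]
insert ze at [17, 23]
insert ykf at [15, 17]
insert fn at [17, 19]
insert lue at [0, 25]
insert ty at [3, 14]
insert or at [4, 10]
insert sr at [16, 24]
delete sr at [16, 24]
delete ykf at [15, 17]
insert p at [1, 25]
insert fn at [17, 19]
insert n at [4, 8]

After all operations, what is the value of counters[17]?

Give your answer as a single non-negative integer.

Answer: 3

Derivation:
Step 1: insert n at [4, 8] -> counters=[0,0,0,0,1,0,0,0,1,0,0,0,0,0,0,0,0,0,0,0,0,0,0,0,0,0]
Step 2: insert sr at [16, 24] -> counters=[0,0,0,0,1,0,0,0,1,0,0,0,0,0,0,0,1,0,0,0,0,0,0,0,1,0]
Step 3: insert or at [4, 10] -> counters=[0,0,0,0,2,0,0,0,1,0,1,0,0,0,0,0,1,0,0,0,0,0,0,0,1,0]
Step 4: insert p at [1, 25] -> counters=[0,1,0,0,2,0,0,0,1,0,1,0,0,0,0,0,1,0,0,0,0,0,0,0,1,1]
Step 5: insert ty at [3, 14] -> counters=[0,1,0,1,2,0,0,0,1,0,1,0,0,0,1,0,1,0,0,0,0,0,0,0,1,1]
Step 6: insert ze at [17, 23] -> counters=[0,1,0,1,2,0,0,0,1,0,1,0,0,0,1,0,1,1,0,0,0,0,0,1,1,1]
Step 7: insert ykf at [15, 17] -> counters=[0,1,0,1,2,0,0,0,1,0,1,0,0,0,1,1,1,2,0,0,0,0,0,1,1,1]
Step 8: insert fn at [17, 19] -> counters=[0,1,0,1,2,0,0,0,1,0,1,0,0,0,1,1,1,3,0,1,0,0,0,1,1,1]
Step 9: insert lue at [0, 25] -> counters=[1,1,0,1,2,0,0,0,1,0,1,0,0,0,1,1,1,3,0,1,0,0,0,1,1,2]
Step 10: insert ty at [3, 14] -> counters=[1,1,0,2,2,0,0,0,1,0,1,0,0,0,2,1,1,3,0,1,0,0,0,1,1,2]
Step 11: insert or at [4, 10] -> counters=[1,1,0,2,3,0,0,0,1,0,2,0,0,0,2,1,1,3,0,1,0,0,0,1,1,2]
Step 12: insert sr at [16, 24] -> counters=[1,1,0,2,3,0,0,0,1,0,2,0,0,0,2,1,2,3,0,1,0,0,0,1,2,2]
Step 13: delete sr at [16, 24] -> counters=[1,1,0,2,3,0,0,0,1,0,2,0,0,0,2,1,1,3,0,1,0,0,0,1,1,2]
Step 14: delete ykf at [15, 17] -> counters=[1,1,0,2,3,0,0,0,1,0,2,0,0,0,2,0,1,2,0,1,0,0,0,1,1,2]
Step 15: insert p at [1, 25] -> counters=[1,2,0,2,3,0,0,0,1,0,2,0,0,0,2,0,1,2,0,1,0,0,0,1,1,3]
Step 16: insert fn at [17, 19] -> counters=[1,2,0,2,3,0,0,0,1,0,2,0,0,0,2,0,1,3,0,2,0,0,0,1,1,3]
Step 17: insert n at [4, 8] -> counters=[1,2,0,2,4,0,0,0,2,0,2,0,0,0,2,0,1,3,0,2,0,0,0,1,1,3]
Final counters=[1,2,0,2,4,0,0,0,2,0,2,0,0,0,2,0,1,3,0,2,0,0,0,1,1,3] -> counters[17]=3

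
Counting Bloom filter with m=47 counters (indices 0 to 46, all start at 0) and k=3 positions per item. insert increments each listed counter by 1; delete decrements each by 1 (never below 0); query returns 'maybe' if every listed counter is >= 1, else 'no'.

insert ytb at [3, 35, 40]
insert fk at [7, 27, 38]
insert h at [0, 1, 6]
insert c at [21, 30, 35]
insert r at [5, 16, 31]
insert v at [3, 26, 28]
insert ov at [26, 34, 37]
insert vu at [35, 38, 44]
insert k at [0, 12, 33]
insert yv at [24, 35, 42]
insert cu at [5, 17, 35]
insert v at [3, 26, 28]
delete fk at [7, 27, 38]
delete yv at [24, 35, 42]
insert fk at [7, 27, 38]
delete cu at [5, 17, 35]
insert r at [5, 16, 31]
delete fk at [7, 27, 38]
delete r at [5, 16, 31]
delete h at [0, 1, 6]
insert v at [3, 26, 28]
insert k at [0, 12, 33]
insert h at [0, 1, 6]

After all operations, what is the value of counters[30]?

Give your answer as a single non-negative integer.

Step 1: insert ytb at [3, 35, 40] -> counters=[0,0,0,1,0,0,0,0,0,0,0,0,0,0,0,0,0,0,0,0,0,0,0,0,0,0,0,0,0,0,0,0,0,0,0,1,0,0,0,0,1,0,0,0,0,0,0]
Step 2: insert fk at [7, 27, 38] -> counters=[0,0,0,1,0,0,0,1,0,0,0,0,0,0,0,0,0,0,0,0,0,0,0,0,0,0,0,1,0,0,0,0,0,0,0,1,0,0,1,0,1,0,0,0,0,0,0]
Step 3: insert h at [0, 1, 6] -> counters=[1,1,0,1,0,0,1,1,0,0,0,0,0,0,0,0,0,0,0,0,0,0,0,0,0,0,0,1,0,0,0,0,0,0,0,1,0,0,1,0,1,0,0,0,0,0,0]
Step 4: insert c at [21, 30, 35] -> counters=[1,1,0,1,0,0,1,1,0,0,0,0,0,0,0,0,0,0,0,0,0,1,0,0,0,0,0,1,0,0,1,0,0,0,0,2,0,0,1,0,1,0,0,0,0,0,0]
Step 5: insert r at [5, 16, 31] -> counters=[1,1,0,1,0,1,1,1,0,0,0,0,0,0,0,0,1,0,0,0,0,1,0,0,0,0,0,1,0,0,1,1,0,0,0,2,0,0,1,0,1,0,0,0,0,0,0]
Step 6: insert v at [3, 26, 28] -> counters=[1,1,0,2,0,1,1,1,0,0,0,0,0,0,0,0,1,0,0,0,0,1,0,0,0,0,1,1,1,0,1,1,0,0,0,2,0,0,1,0,1,0,0,0,0,0,0]
Step 7: insert ov at [26, 34, 37] -> counters=[1,1,0,2,0,1,1,1,0,0,0,0,0,0,0,0,1,0,0,0,0,1,0,0,0,0,2,1,1,0,1,1,0,0,1,2,0,1,1,0,1,0,0,0,0,0,0]
Step 8: insert vu at [35, 38, 44] -> counters=[1,1,0,2,0,1,1,1,0,0,0,0,0,0,0,0,1,0,0,0,0,1,0,0,0,0,2,1,1,0,1,1,0,0,1,3,0,1,2,0,1,0,0,0,1,0,0]
Step 9: insert k at [0, 12, 33] -> counters=[2,1,0,2,0,1,1,1,0,0,0,0,1,0,0,0,1,0,0,0,0,1,0,0,0,0,2,1,1,0,1,1,0,1,1,3,0,1,2,0,1,0,0,0,1,0,0]
Step 10: insert yv at [24, 35, 42] -> counters=[2,1,0,2,0,1,1,1,0,0,0,0,1,0,0,0,1,0,0,0,0,1,0,0,1,0,2,1,1,0,1,1,0,1,1,4,0,1,2,0,1,0,1,0,1,0,0]
Step 11: insert cu at [5, 17, 35] -> counters=[2,1,0,2,0,2,1,1,0,0,0,0,1,0,0,0,1,1,0,0,0,1,0,0,1,0,2,1,1,0,1,1,0,1,1,5,0,1,2,0,1,0,1,0,1,0,0]
Step 12: insert v at [3, 26, 28] -> counters=[2,1,0,3,0,2,1,1,0,0,0,0,1,0,0,0,1,1,0,0,0,1,0,0,1,0,3,1,2,0,1,1,0,1,1,5,0,1,2,0,1,0,1,0,1,0,0]
Step 13: delete fk at [7, 27, 38] -> counters=[2,1,0,3,0,2,1,0,0,0,0,0,1,0,0,0,1,1,0,0,0,1,0,0,1,0,3,0,2,0,1,1,0,1,1,5,0,1,1,0,1,0,1,0,1,0,0]
Step 14: delete yv at [24, 35, 42] -> counters=[2,1,0,3,0,2,1,0,0,0,0,0,1,0,0,0,1,1,0,0,0,1,0,0,0,0,3,0,2,0,1,1,0,1,1,4,0,1,1,0,1,0,0,0,1,0,0]
Step 15: insert fk at [7, 27, 38] -> counters=[2,1,0,3,0,2,1,1,0,0,0,0,1,0,0,0,1,1,0,0,0,1,0,0,0,0,3,1,2,0,1,1,0,1,1,4,0,1,2,0,1,0,0,0,1,0,0]
Step 16: delete cu at [5, 17, 35] -> counters=[2,1,0,3,0,1,1,1,0,0,0,0,1,0,0,0,1,0,0,0,0,1,0,0,0,0,3,1,2,0,1,1,0,1,1,3,0,1,2,0,1,0,0,0,1,0,0]
Step 17: insert r at [5, 16, 31] -> counters=[2,1,0,3,0,2,1,1,0,0,0,0,1,0,0,0,2,0,0,0,0,1,0,0,0,0,3,1,2,0,1,2,0,1,1,3,0,1,2,0,1,0,0,0,1,0,0]
Step 18: delete fk at [7, 27, 38] -> counters=[2,1,0,3,0,2,1,0,0,0,0,0,1,0,0,0,2,0,0,0,0,1,0,0,0,0,3,0,2,0,1,2,0,1,1,3,0,1,1,0,1,0,0,0,1,0,0]
Step 19: delete r at [5, 16, 31] -> counters=[2,1,0,3,0,1,1,0,0,0,0,0,1,0,0,0,1,0,0,0,0,1,0,0,0,0,3,0,2,0,1,1,0,1,1,3,0,1,1,0,1,0,0,0,1,0,0]
Step 20: delete h at [0, 1, 6] -> counters=[1,0,0,3,0,1,0,0,0,0,0,0,1,0,0,0,1,0,0,0,0,1,0,0,0,0,3,0,2,0,1,1,0,1,1,3,0,1,1,0,1,0,0,0,1,0,0]
Step 21: insert v at [3, 26, 28] -> counters=[1,0,0,4,0,1,0,0,0,0,0,0,1,0,0,0,1,0,0,0,0,1,0,0,0,0,4,0,3,0,1,1,0,1,1,3,0,1,1,0,1,0,0,0,1,0,0]
Step 22: insert k at [0, 12, 33] -> counters=[2,0,0,4,0,1,0,0,0,0,0,0,2,0,0,0,1,0,0,0,0,1,0,0,0,0,4,0,3,0,1,1,0,2,1,3,0,1,1,0,1,0,0,0,1,0,0]
Step 23: insert h at [0, 1, 6] -> counters=[3,1,0,4,0,1,1,0,0,0,0,0,2,0,0,0,1,0,0,0,0,1,0,0,0,0,4,0,3,0,1,1,0,2,1,3,0,1,1,0,1,0,0,0,1,0,0]
Final counters=[3,1,0,4,0,1,1,0,0,0,0,0,2,0,0,0,1,0,0,0,0,1,0,0,0,0,4,0,3,0,1,1,0,2,1,3,0,1,1,0,1,0,0,0,1,0,0] -> counters[30]=1

Answer: 1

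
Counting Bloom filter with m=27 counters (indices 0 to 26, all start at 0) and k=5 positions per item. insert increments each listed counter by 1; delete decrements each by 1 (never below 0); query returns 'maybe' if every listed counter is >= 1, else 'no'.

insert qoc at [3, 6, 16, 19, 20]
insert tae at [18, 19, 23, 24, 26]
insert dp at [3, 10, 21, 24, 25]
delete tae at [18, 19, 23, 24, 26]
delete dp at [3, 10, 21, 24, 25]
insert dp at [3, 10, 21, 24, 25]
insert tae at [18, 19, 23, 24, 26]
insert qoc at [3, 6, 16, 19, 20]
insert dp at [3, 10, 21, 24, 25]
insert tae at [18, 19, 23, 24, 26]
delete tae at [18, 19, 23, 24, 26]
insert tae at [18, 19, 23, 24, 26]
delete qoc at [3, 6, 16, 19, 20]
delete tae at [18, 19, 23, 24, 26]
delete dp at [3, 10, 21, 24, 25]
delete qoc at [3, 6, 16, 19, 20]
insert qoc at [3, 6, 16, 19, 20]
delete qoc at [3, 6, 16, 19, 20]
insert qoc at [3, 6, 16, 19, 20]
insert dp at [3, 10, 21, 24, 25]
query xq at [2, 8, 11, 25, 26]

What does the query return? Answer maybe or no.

Step 1: insert qoc at [3, 6, 16, 19, 20] -> counters=[0,0,0,1,0,0,1,0,0,0,0,0,0,0,0,0,1,0,0,1,1,0,0,0,0,0,0]
Step 2: insert tae at [18, 19, 23, 24, 26] -> counters=[0,0,0,1,0,0,1,0,0,0,0,0,0,0,0,0,1,0,1,2,1,0,0,1,1,0,1]
Step 3: insert dp at [3, 10, 21, 24, 25] -> counters=[0,0,0,2,0,0,1,0,0,0,1,0,0,0,0,0,1,0,1,2,1,1,0,1,2,1,1]
Step 4: delete tae at [18, 19, 23, 24, 26] -> counters=[0,0,0,2,0,0,1,0,0,0,1,0,0,0,0,0,1,0,0,1,1,1,0,0,1,1,0]
Step 5: delete dp at [3, 10, 21, 24, 25] -> counters=[0,0,0,1,0,0,1,0,0,0,0,0,0,0,0,0,1,0,0,1,1,0,0,0,0,0,0]
Step 6: insert dp at [3, 10, 21, 24, 25] -> counters=[0,0,0,2,0,0,1,0,0,0,1,0,0,0,0,0,1,0,0,1,1,1,0,0,1,1,0]
Step 7: insert tae at [18, 19, 23, 24, 26] -> counters=[0,0,0,2,0,0,1,0,0,0,1,0,0,0,0,0,1,0,1,2,1,1,0,1,2,1,1]
Step 8: insert qoc at [3, 6, 16, 19, 20] -> counters=[0,0,0,3,0,0,2,0,0,0,1,0,0,0,0,0,2,0,1,3,2,1,0,1,2,1,1]
Step 9: insert dp at [3, 10, 21, 24, 25] -> counters=[0,0,0,4,0,0,2,0,0,0,2,0,0,0,0,0,2,0,1,3,2,2,0,1,3,2,1]
Step 10: insert tae at [18, 19, 23, 24, 26] -> counters=[0,0,0,4,0,0,2,0,0,0,2,0,0,0,0,0,2,0,2,4,2,2,0,2,4,2,2]
Step 11: delete tae at [18, 19, 23, 24, 26] -> counters=[0,0,0,4,0,0,2,0,0,0,2,0,0,0,0,0,2,0,1,3,2,2,0,1,3,2,1]
Step 12: insert tae at [18, 19, 23, 24, 26] -> counters=[0,0,0,4,0,0,2,0,0,0,2,0,0,0,0,0,2,0,2,4,2,2,0,2,4,2,2]
Step 13: delete qoc at [3, 6, 16, 19, 20] -> counters=[0,0,0,3,0,0,1,0,0,0,2,0,0,0,0,0,1,0,2,3,1,2,0,2,4,2,2]
Step 14: delete tae at [18, 19, 23, 24, 26] -> counters=[0,0,0,3,0,0,1,0,0,0,2,0,0,0,0,0,1,0,1,2,1,2,0,1,3,2,1]
Step 15: delete dp at [3, 10, 21, 24, 25] -> counters=[0,0,0,2,0,0,1,0,0,0,1,0,0,0,0,0,1,0,1,2,1,1,0,1,2,1,1]
Step 16: delete qoc at [3, 6, 16, 19, 20] -> counters=[0,0,0,1,0,0,0,0,0,0,1,0,0,0,0,0,0,0,1,1,0,1,0,1,2,1,1]
Step 17: insert qoc at [3, 6, 16, 19, 20] -> counters=[0,0,0,2,0,0,1,0,0,0,1,0,0,0,0,0,1,0,1,2,1,1,0,1,2,1,1]
Step 18: delete qoc at [3, 6, 16, 19, 20] -> counters=[0,0,0,1,0,0,0,0,0,0,1,0,0,0,0,0,0,0,1,1,0,1,0,1,2,1,1]
Step 19: insert qoc at [3, 6, 16, 19, 20] -> counters=[0,0,0,2,0,0,1,0,0,0,1,0,0,0,0,0,1,0,1,2,1,1,0,1,2,1,1]
Step 20: insert dp at [3, 10, 21, 24, 25] -> counters=[0,0,0,3,0,0,1,0,0,0,2,0,0,0,0,0,1,0,1,2,1,2,0,1,3,2,1]
Query xq: check counters[2]=0 counters[8]=0 counters[11]=0 counters[25]=2 counters[26]=1 -> no

Answer: no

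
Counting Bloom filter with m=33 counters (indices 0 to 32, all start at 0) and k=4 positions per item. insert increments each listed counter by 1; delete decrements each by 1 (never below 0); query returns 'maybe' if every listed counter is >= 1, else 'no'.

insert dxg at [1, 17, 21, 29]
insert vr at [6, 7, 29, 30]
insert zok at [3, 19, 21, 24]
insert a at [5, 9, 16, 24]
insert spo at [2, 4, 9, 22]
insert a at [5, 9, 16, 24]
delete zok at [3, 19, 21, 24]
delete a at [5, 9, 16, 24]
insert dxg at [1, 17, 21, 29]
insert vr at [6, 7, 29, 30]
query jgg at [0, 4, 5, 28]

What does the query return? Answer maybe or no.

Answer: no

Derivation:
Step 1: insert dxg at [1, 17, 21, 29] -> counters=[0,1,0,0,0,0,0,0,0,0,0,0,0,0,0,0,0,1,0,0,0,1,0,0,0,0,0,0,0,1,0,0,0]
Step 2: insert vr at [6, 7, 29, 30] -> counters=[0,1,0,0,0,0,1,1,0,0,0,0,0,0,0,0,0,1,0,0,0,1,0,0,0,0,0,0,0,2,1,0,0]
Step 3: insert zok at [3, 19, 21, 24] -> counters=[0,1,0,1,0,0,1,1,0,0,0,0,0,0,0,0,0,1,0,1,0,2,0,0,1,0,0,0,0,2,1,0,0]
Step 4: insert a at [5, 9, 16, 24] -> counters=[0,1,0,1,0,1,1,1,0,1,0,0,0,0,0,0,1,1,0,1,0,2,0,0,2,0,0,0,0,2,1,0,0]
Step 5: insert spo at [2, 4, 9, 22] -> counters=[0,1,1,1,1,1,1,1,0,2,0,0,0,0,0,0,1,1,0,1,0,2,1,0,2,0,0,0,0,2,1,0,0]
Step 6: insert a at [5, 9, 16, 24] -> counters=[0,1,1,1,1,2,1,1,0,3,0,0,0,0,0,0,2,1,0,1,0,2,1,0,3,0,0,0,0,2,1,0,0]
Step 7: delete zok at [3, 19, 21, 24] -> counters=[0,1,1,0,1,2,1,1,0,3,0,0,0,0,0,0,2,1,0,0,0,1,1,0,2,0,0,0,0,2,1,0,0]
Step 8: delete a at [5, 9, 16, 24] -> counters=[0,1,1,0,1,1,1,1,0,2,0,0,0,0,0,0,1,1,0,0,0,1,1,0,1,0,0,0,0,2,1,0,0]
Step 9: insert dxg at [1, 17, 21, 29] -> counters=[0,2,1,0,1,1,1,1,0,2,0,0,0,0,0,0,1,2,0,0,0,2,1,0,1,0,0,0,0,3,1,0,0]
Step 10: insert vr at [6, 7, 29, 30] -> counters=[0,2,1,0,1,1,2,2,0,2,0,0,0,0,0,0,1,2,0,0,0,2,1,0,1,0,0,0,0,4,2,0,0]
Query jgg: check counters[0]=0 counters[4]=1 counters[5]=1 counters[28]=0 -> no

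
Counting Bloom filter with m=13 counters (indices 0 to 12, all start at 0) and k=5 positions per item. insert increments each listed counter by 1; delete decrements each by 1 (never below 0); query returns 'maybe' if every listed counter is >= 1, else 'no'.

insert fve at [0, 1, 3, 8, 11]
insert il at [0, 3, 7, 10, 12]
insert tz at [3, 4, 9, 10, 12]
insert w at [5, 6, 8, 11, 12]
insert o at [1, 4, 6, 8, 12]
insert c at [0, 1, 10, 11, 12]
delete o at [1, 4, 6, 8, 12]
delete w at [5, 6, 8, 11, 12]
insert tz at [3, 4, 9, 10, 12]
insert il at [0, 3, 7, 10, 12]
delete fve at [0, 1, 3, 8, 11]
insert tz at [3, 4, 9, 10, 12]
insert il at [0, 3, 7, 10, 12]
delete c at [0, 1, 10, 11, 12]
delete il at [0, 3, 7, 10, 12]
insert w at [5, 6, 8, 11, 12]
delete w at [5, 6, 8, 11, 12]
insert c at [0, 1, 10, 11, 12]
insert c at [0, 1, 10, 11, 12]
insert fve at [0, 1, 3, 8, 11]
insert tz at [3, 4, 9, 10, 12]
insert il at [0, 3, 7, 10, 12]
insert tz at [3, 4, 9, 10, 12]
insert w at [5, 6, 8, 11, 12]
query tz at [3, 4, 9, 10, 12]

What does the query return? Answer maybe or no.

Answer: maybe

Derivation:
Step 1: insert fve at [0, 1, 3, 8, 11] -> counters=[1,1,0,1,0,0,0,0,1,0,0,1,0]
Step 2: insert il at [0, 3, 7, 10, 12] -> counters=[2,1,0,2,0,0,0,1,1,0,1,1,1]
Step 3: insert tz at [3, 4, 9, 10, 12] -> counters=[2,1,0,3,1,0,0,1,1,1,2,1,2]
Step 4: insert w at [5, 6, 8, 11, 12] -> counters=[2,1,0,3,1,1,1,1,2,1,2,2,3]
Step 5: insert o at [1, 4, 6, 8, 12] -> counters=[2,2,0,3,2,1,2,1,3,1,2,2,4]
Step 6: insert c at [0, 1, 10, 11, 12] -> counters=[3,3,0,3,2,1,2,1,3,1,3,3,5]
Step 7: delete o at [1, 4, 6, 8, 12] -> counters=[3,2,0,3,1,1,1,1,2,1,3,3,4]
Step 8: delete w at [5, 6, 8, 11, 12] -> counters=[3,2,0,3,1,0,0,1,1,1,3,2,3]
Step 9: insert tz at [3, 4, 9, 10, 12] -> counters=[3,2,0,4,2,0,0,1,1,2,4,2,4]
Step 10: insert il at [0, 3, 7, 10, 12] -> counters=[4,2,0,5,2,0,0,2,1,2,5,2,5]
Step 11: delete fve at [0, 1, 3, 8, 11] -> counters=[3,1,0,4,2,0,0,2,0,2,5,1,5]
Step 12: insert tz at [3, 4, 9, 10, 12] -> counters=[3,1,0,5,3,0,0,2,0,3,6,1,6]
Step 13: insert il at [0, 3, 7, 10, 12] -> counters=[4,1,0,6,3,0,0,3,0,3,7,1,7]
Step 14: delete c at [0, 1, 10, 11, 12] -> counters=[3,0,0,6,3,0,0,3,0,3,6,0,6]
Step 15: delete il at [0, 3, 7, 10, 12] -> counters=[2,0,0,5,3,0,0,2,0,3,5,0,5]
Step 16: insert w at [5, 6, 8, 11, 12] -> counters=[2,0,0,5,3,1,1,2,1,3,5,1,6]
Step 17: delete w at [5, 6, 8, 11, 12] -> counters=[2,0,0,5,3,0,0,2,0,3,5,0,5]
Step 18: insert c at [0, 1, 10, 11, 12] -> counters=[3,1,0,5,3,0,0,2,0,3,6,1,6]
Step 19: insert c at [0, 1, 10, 11, 12] -> counters=[4,2,0,5,3,0,0,2,0,3,7,2,7]
Step 20: insert fve at [0, 1, 3, 8, 11] -> counters=[5,3,0,6,3,0,0,2,1,3,7,3,7]
Step 21: insert tz at [3, 4, 9, 10, 12] -> counters=[5,3,0,7,4,0,0,2,1,4,8,3,8]
Step 22: insert il at [0, 3, 7, 10, 12] -> counters=[6,3,0,8,4,0,0,3,1,4,9,3,9]
Step 23: insert tz at [3, 4, 9, 10, 12] -> counters=[6,3,0,9,5,0,0,3,1,5,10,3,10]
Step 24: insert w at [5, 6, 8, 11, 12] -> counters=[6,3,0,9,5,1,1,3,2,5,10,4,11]
Query tz: check counters[3]=9 counters[4]=5 counters[9]=5 counters[10]=10 counters[12]=11 -> maybe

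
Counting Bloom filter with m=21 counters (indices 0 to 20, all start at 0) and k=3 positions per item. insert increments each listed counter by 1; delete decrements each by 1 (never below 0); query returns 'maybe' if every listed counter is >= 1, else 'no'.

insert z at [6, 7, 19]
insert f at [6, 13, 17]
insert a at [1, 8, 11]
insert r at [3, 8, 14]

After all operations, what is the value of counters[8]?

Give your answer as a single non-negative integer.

Answer: 2

Derivation:
Step 1: insert z at [6, 7, 19] -> counters=[0,0,0,0,0,0,1,1,0,0,0,0,0,0,0,0,0,0,0,1,0]
Step 2: insert f at [6, 13, 17] -> counters=[0,0,0,0,0,0,2,1,0,0,0,0,0,1,0,0,0,1,0,1,0]
Step 3: insert a at [1, 8, 11] -> counters=[0,1,0,0,0,0,2,1,1,0,0,1,0,1,0,0,0,1,0,1,0]
Step 4: insert r at [3, 8, 14] -> counters=[0,1,0,1,0,0,2,1,2,0,0,1,0,1,1,0,0,1,0,1,0]
Final counters=[0,1,0,1,0,0,2,1,2,0,0,1,0,1,1,0,0,1,0,1,0] -> counters[8]=2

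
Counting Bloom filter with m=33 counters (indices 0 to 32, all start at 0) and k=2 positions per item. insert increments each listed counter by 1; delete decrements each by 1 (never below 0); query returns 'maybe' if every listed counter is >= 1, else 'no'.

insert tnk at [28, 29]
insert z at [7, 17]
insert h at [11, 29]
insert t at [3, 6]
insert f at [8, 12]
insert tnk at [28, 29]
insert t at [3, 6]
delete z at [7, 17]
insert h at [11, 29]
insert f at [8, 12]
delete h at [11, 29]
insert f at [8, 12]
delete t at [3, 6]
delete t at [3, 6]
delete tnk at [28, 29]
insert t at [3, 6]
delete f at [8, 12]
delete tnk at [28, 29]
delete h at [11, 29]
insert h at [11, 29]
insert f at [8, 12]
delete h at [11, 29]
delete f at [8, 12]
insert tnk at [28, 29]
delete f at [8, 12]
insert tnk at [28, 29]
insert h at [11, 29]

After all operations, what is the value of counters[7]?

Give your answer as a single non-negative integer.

Answer: 0

Derivation:
Step 1: insert tnk at [28, 29] -> counters=[0,0,0,0,0,0,0,0,0,0,0,0,0,0,0,0,0,0,0,0,0,0,0,0,0,0,0,0,1,1,0,0,0]
Step 2: insert z at [7, 17] -> counters=[0,0,0,0,0,0,0,1,0,0,0,0,0,0,0,0,0,1,0,0,0,0,0,0,0,0,0,0,1,1,0,0,0]
Step 3: insert h at [11, 29] -> counters=[0,0,0,0,0,0,0,1,0,0,0,1,0,0,0,0,0,1,0,0,0,0,0,0,0,0,0,0,1,2,0,0,0]
Step 4: insert t at [3, 6] -> counters=[0,0,0,1,0,0,1,1,0,0,0,1,0,0,0,0,0,1,0,0,0,0,0,0,0,0,0,0,1,2,0,0,0]
Step 5: insert f at [8, 12] -> counters=[0,0,0,1,0,0,1,1,1,0,0,1,1,0,0,0,0,1,0,0,0,0,0,0,0,0,0,0,1,2,0,0,0]
Step 6: insert tnk at [28, 29] -> counters=[0,0,0,1,0,0,1,1,1,0,0,1,1,0,0,0,0,1,0,0,0,0,0,0,0,0,0,0,2,3,0,0,0]
Step 7: insert t at [3, 6] -> counters=[0,0,0,2,0,0,2,1,1,0,0,1,1,0,0,0,0,1,0,0,0,0,0,0,0,0,0,0,2,3,0,0,0]
Step 8: delete z at [7, 17] -> counters=[0,0,0,2,0,0,2,0,1,0,0,1,1,0,0,0,0,0,0,0,0,0,0,0,0,0,0,0,2,3,0,0,0]
Step 9: insert h at [11, 29] -> counters=[0,0,0,2,0,0,2,0,1,0,0,2,1,0,0,0,0,0,0,0,0,0,0,0,0,0,0,0,2,4,0,0,0]
Step 10: insert f at [8, 12] -> counters=[0,0,0,2,0,0,2,0,2,0,0,2,2,0,0,0,0,0,0,0,0,0,0,0,0,0,0,0,2,4,0,0,0]
Step 11: delete h at [11, 29] -> counters=[0,0,0,2,0,0,2,0,2,0,0,1,2,0,0,0,0,0,0,0,0,0,0,0,0,0,0,0,2,3,0,0,0]
Step 12: insert f at [8, 12] -> counters=[0,0,0,2,0,0,2,0,3,0,0,1,3,0,0,0,0,0,0,0,0,0,0,0,0,0,0,0,2,3,0,0,0]
Step 13: delete t at [3, 6] -> counters=[0,0,0,1,0,0,1,0,3,0,0,1,3,0,0,0,0,0,0,0,0,0,0,0,0,0,0,0,2,3,0,0,0]
Step 14: delete t at [3, 6] -> counters=[0,0,0,0,0,0,0,0,3,0,0,1,3,0,0,0,0,0,0,0,0,0,0,0,0,0,0,0,2,3,0,0,0]
Step 15: delete tnk at [28, 29] -> counters=[0,0,0,0,0,0,0,0,3,0,0,1,3,0,0,0,0,0,0,0,0,0,0,0,0,0,0,0,1,2,0,0,0]
Step 16: insert t at [3, 6] -> counters=[0,0,0,1,0,0,1,0,3,0,0,1,3,0,0,0,0,0,0,0,0,0,0,0,0,0,0,0,1,2,0,0,0]
Step 17: delete f at [8, 12] -> counters=[0,0,0,1,0,0,1,0,2,0,0,1,2,0,0,0,0,0,0,0,0,0,0,0,0,0,0,0,1,2,0,0,0]
Step 18: delete tnk at [28, 29] -> counters=[0,0,0,1,0,0,1,0,2,0,0,1,2,0,0,0,0,0,0,0,0,0,0,0,0,0,0,0,0,1,0,0,0]
Step 19: delete h at [11, 29] -> counters=[0,0,0,1,0,0,1,0,2,0,0,0,2,0,0,0,0,0,0,0,0,0,0,0,0,0,0,0,0,0,0,0,0]
Step 20: insert h at [11, 29] -> counters=[0,0,0,1,0,0,1,0,2,0,0,1,2,0,0,0,0,0,0,0,0,0,0,0,0,0,0,0,0,1,0,0,0]
Step 21: insert f at [8, 12] -> counters=[0,0,0,1,0,0,1,0,3,0,0,1,3,0,0,0,0,0,0,0,0,0,0,0,0,0,0,0,0,1,0,0,0]
Step 22: delete h at [11, 29] -> counters=[0,0,0,1,0,0,1,0,3,0,0,0,3,0,0,0,0,0,0,0,0,0,0,0,0,0,0,0,0,0,0,0,0]
Step 23: delete f at [8, 12] -> counters=[0,0,0,1,0,0,1,0,2,0,0,0,2,0,0,0,0,0,0,0,0,0,0,0,0,0,0,0,0,0,0,0,0]
Step 24: insert tnk at [28, 29] -> counters=[0,0,0,1,0,0,1,0,2,0,0,0,2,0,0,0,0,0,0,0,0,0,0,0,0,0,0,0,1,1,0,0,0]
Step 25: delete f at [8, 12] -> counters=[0,0,0,1,0,0,1,0,1,0,0,0,1,0,0,0,0,0,0,0,0,0,0,0,0,0,0,0,1,1,0,0,0]
Step 26: insert tnk at [28, 29] -> counters=[0,0,0,1,0,0,1,0,1,0,0,0,1,0,0,0,0,0,0,0,0,0,0,0,0,0,0,0,2,2,0,0,0]
Step 27: insert h at [11, 29] -> counters=[0,0,0,1,0,0,1,0,1,0,0,1,1,0,0,0,0,0,0,0,0,0,0,0,0,0,0,0,2,3,0,0,0]
Final counters=[0,0,0,1,0,0,1,0,1,0,0,1,1,0,0,0,0,0,0,0,0,0,0,0,0,0,0,0,2,3,0,0,0] -> counters[7]=0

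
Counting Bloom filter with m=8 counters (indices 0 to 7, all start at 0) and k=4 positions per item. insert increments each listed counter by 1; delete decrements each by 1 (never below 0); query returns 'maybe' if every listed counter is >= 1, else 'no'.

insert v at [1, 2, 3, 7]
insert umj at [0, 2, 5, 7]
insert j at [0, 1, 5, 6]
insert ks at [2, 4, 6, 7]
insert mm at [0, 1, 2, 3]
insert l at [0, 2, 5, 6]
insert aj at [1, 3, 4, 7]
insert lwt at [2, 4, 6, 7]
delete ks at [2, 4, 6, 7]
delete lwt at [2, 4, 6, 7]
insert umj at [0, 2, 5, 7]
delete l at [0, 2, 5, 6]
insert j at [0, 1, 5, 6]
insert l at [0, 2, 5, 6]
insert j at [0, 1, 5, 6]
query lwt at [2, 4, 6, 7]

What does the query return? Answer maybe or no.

Step 1: insert v at [1, 2, 3, 7] -> counters=[0,1,1,1,0,0,0,1]
Step 2: insert umj at [0, 2, 5, 7] -> counters=[1,1,2,1,0,1,0,2]
Step 3: insert j at [0, 1, 5, 6] -> counters=[2,2,2,1,0,2,1,2]
Step 4: insert ks at [2, 4, 6, 7] -> counters=[2,2,3,1,1,2,2,3]
Step 5: insert mm at [0, 1, 2, 3] -> counters=[3,3,4,2,1,2,2,3]
Step 6: insert l at [0, 2, 5, 6] -> counters=[4,3,5,2,1,3,3,3]
Step 7: insert aj at [1, 3, 4, 7] -> counters=[4,4,5,3,2,3,3,4]
Step 8: insert lwt at [2, 4, 6, 7] -> counters=[4,4,6,3,3,3,4,5]
Step 9: delete ks at [2, 4, 6, 7] -> counters=[4,4,5,3,2,3,3,4]
Step 10: delete lwt at [2, 4, 6, 7] -> counters=[4,4,4,3,1,3,2,3]
Step 11: insert umj at [0, 2, 5, 7] -> counters=[5,4,5,3,1,4,2,4]
Step 12: delete l at [0, 2, 5, 6] -> counters=[4,4,4,3,1,3,1,4]
Step 13: insert j at [0, 1, 5, 6] -> counters=[5,5,4,3,1,4,2,4]
Step 14: insert l at [0, 2, 5, 6] -> counters=[6,5,5,3,1,5,3,4]
Step 15: insert j at [0, 1, 5, 6] -> counters=[7,6,5,3,1,6,4,4]
Query lwt: check counters[2]=5 counters[4]=1 counters[6]=4 counters[7]=4 -> maybe

Answer: maybe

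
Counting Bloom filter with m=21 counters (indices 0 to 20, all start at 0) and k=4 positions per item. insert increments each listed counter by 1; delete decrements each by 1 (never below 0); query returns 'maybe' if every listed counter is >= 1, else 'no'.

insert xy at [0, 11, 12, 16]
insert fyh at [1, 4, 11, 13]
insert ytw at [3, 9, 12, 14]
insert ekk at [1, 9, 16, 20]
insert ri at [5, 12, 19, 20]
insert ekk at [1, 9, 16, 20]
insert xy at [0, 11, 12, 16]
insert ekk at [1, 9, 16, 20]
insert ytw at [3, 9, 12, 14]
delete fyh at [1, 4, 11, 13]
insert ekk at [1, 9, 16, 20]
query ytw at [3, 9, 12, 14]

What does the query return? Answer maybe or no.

Step 1: insert xy at [0, 11, 12, 16] -> counters=[1,0,0,0,0,0,0,0,0,0,0,1,1,0,0,0,1,0,0,0,0]
Step 2: insert fyh at [1, 4, 11, 13] -> counters=[1,1,0,0,1,0,0,0,0,0,0,2,1,1,0,0,1,0,0,0,0]
Step 3: insert ytw at [3, 9, 12, 14] -> counters=[1,1,0,1,1,0,0,0,0,1,0,2,2,1,1,0,1,0,0,0,0]
Step 4: insert ekk at [1, 9, 16, 20] -> counters=[1,2,0,1,1,0,0,0,0,2,0,2,2,1,1,0,2,0,0,0,1]
Step 5: insert ri at [5, 12, 19, 20] -> counters=[1,2,0,1,1,1,0,0,0,2,0,2,3,1,1,0,2,0,0,1,2]
Step 6: insert ekk at [1, 9, 16, 20] -> counters=[1,3,0,1,1,1,0,0,0,3,0,2,3,1,1,0,3,0,0,1,3]
Step 7: insert xy at [0, 11, 12, 16] -> counters=[2,3,0,1,1,1,0,0,0,3,0,3,4,1,1,0,4,0,0,1,3]
Step 8: insert ekk at [1, 9, 16, 20] -> counters=[2,4,0,1,1,1,0,0,0,4,0,3,4,1,1,0,5,0,0,1,4]
Step 9: insert ytw at [3, 9, 12, 14] -> counters=[2,4,0,2,1,1,0,0,0,5,0,3,5,1,2,0,5,0,0,1,4]
Step 10: delete fyh at [1, 4, 11, 13] -> counters=[2,3,0,2,0,1,0,0,0,5,0,2,5,0,2,0,5,0,0,1,4]
Step 11: insert ekk at [1, 9, 16, 20] -> counters=[2,4,0,2,0,1,0,0,0,6,0,2,5,0,2,0,6,0,0,1,5]
Query ytw: check counters[3]=2 counters[9]=6 counters[12]=5 counters[14]=2 -> maybe

Answer: maybe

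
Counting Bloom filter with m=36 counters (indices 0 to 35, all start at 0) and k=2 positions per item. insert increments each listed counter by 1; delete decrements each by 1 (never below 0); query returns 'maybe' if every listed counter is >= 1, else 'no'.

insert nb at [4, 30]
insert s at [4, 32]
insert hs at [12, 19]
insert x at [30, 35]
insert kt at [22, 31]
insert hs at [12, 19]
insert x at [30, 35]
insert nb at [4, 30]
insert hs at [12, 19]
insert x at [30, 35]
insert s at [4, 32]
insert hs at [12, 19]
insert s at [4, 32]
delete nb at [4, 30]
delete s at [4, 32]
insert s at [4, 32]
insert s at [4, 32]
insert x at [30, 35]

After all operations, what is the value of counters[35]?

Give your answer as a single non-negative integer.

Answer: 4

Derivation:
Step 1: insert nb at [4, 30] -> counters=[0,0,0,0,1,0,0,0,0,0,0,0,0,0,0,0,0,0,0,0,0,0,0,0,0,0,0,0,0,0,1,0,0,0,0,0]
Step 2: insert s at [4, 32] -> counters=[0,0,0,0,2,0,0,0,0,0,0,0,0,0,0,0,0,0,0,0,0,0,0,0,0,0,0,0,0,0,1,0,1,0,0,0]
Step 3: insert hs at [12, 19] -> counters=[0,0,0,0,2,0,0,0,0,0,0,0,1,0,0,0,0,0,0,1,0,0,0,0,0,0,0,0,0,0,1,0,1,0,0,0]
Step 4: insert x at [30, 35] -> counters=[0,0,0,0,2,0,0,0,0,0,0,0,1,0,0,0,0,0,0,1,0,0,0,0,0,0,0,0,0,0,2,0,1,0,0,1]
Step 5: insert kt at [22, 31] -> counters=[0,0,0,0,2,0,0,0,0,0,0,0,1,0,0,0,0,0,0,1,0,0,1,0,0,0,0,0,0,0,2,1,1,0,0,1]
Step 6: insert hs at [12, 19] -> counters=[0,0,0,0,2,0,0,0,0,0,0,0,2,0,0,0,0,0,0,2,0,0,1,0,0,0,0,0,0,0,2,1,1,0,0,1]
Step 7: insert x at [30, 35] -> counters=[0,0,0,0,2,0,0,0,0,0,0,0,2,0,0,0,0,0,0,2,0,0,1,0,0,0,0,0,0,0,3,1,1,0,0,2]
Step 8: insert nb at [4, 30] -> counters=[0,0,0,0,3,0,0,0,0,0,0,0,2,0,0,0,0,0,0,2,0,0,1,0,0,0,0,0,0,0,4,1,1,0,0,2]
Step 9: insert hs at [12, 19] -> counters=[0,0,0,0,3,0,0,0,0,0,0,0,3,0,0,0,0,0,0,3,0,0,1,0,0,0,0,0,0,0,4,1,1,0,0,2]
Step 10: insert x at [30, 35] -> counters=[0,0,0,0,3,0,0,0,0,0,0,0,3,0,0,0,0,0,0,3,0,0,1,0,0,0,0,0,0,0,5,1,1,0,0,3]
Step 11: insert s at [4, 32] -> counters=[0,0,0,0,4,0,0,0,0,0,0,0,3,0,0,0,0,0,0,3,0,0,1,0,0,0,0,0,0,0,5,1,2,0,0,3]
Step 12: insert hs at [12, 19] -> counters=[0,0,0,0,4,0,0,0,0,0,0,0,4,0,0,0,0,0,0,4,0,0,1,0,0,0,0,0,0,0,5,1,2,0,0,3]
Step 13: insert s at [4, 32] -> counters=[0,0,0,0,5,0,0,0,0,0,0,0,4,0,0,0,0,0,0,4,0,0,1,0,0,0,0,0,0,0,5,1,3,0,0,3]
Step 14: delete nb at [4, 30] -> counters=[0,0,0,0,4,0,0,0,0,0,0,0,4,0,0,0,0,0,0,4,0,0,1,0,0,0,0,0,0,0,4,1,3,0,0,3]
Step 15: delete s at [4, 32] -> counters=[0,0,0,0,3,0,0,0,0,0,0,0,4,0,0,0,0,0,0,4,0,0,1,0,0,0,0,0,0,0,4,1,2,0,0,3]
Step 16: insert s at [4, 32] -> counters=[0,0,0,0,4,0,0,0,0,0,0,0,4,0,0,0,0,0,0,4,0,0,1,0,0,0,0,0,0,0,4,1,3,0,0,3]
Step 17: insert s at [4, 32] -> counters=[0,0,0,0,5,0,0,0,0,0,0,0,4,0,0,0,0,0,0,4,0,0,1,0,0,0,0,0,0,0,4,1,4,0,0,3]
Step 18: insert x at [30, 35] -> counters=[0,0,0,0,5,0,0,0,0,0,0,0,4,0,0,0,0,0,0,4,0,0,1,0,0,0,0,0,0,0,5,1,4,0,0,4]
Final counters=[0,0,0,0,5,0,0,0,0,0,0,0,4,0,0,0,0,0,0,4,0,0,1,0,0,0,0,0,0,0,5,1,4,0,0,4] -> counters[35]=4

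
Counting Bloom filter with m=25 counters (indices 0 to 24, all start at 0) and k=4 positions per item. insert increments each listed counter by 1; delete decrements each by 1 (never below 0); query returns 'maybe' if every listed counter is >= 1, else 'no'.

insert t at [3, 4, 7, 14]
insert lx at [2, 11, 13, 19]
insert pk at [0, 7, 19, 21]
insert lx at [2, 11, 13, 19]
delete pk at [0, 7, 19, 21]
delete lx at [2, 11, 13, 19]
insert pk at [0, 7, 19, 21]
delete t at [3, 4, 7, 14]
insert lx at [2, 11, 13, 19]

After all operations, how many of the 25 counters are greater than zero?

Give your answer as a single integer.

Step 1: insert t at [3, 4, 7, 14] -> counters=[0,0,0,1,1,0,0,1,0,0,0,0,0,0,1,0,0,0,0,0,0,0,0,0,0]
Step 2: insert lx at [2, 11, 13, 19] -> counters=[0,0,1,1,1,0,0,1,0,0,0,1,0,1,1,0,0,0,0,1,0,0,0,0,0]
Step 3: insert pk at [0, 7, 19, 21] -> counters=[1,0,1,1,1,0,0,2,0,0,0,1,0,1,1,0,0,0,0,2,0,1,0,0,0]
Step 4: insert lx at [2, 11, 13, 19] -> counters=[1,0,2,1,1,0,0,2,0,0,0,2,0,2,1,0,0,0,0,3,0,1,0,0,0]
Step 5: delete pk at [0, 7, 19, 21] -> counters=[0,0,2,1,1,0,0,1,0,0,0,2,0,2,1,0,0,0,0,2,0,0,0,0,0]
Step 6: delete lx at [2, 11, 13, 19] -> counters=[0,0,1,1,1,0,0,1,0,0,0,1,0,1,1,0,0,0,0,1,0,0,0,0,0]
Step 7: insert pk at [0, 7, 19, 21] -> counters=[1,0,1,1,1,0,0,2,0,0,0,1,0,1,1,0,0,0,0,2,0,1,0,0,0]
Step 8: delete t at [3, 4, 7, 14] -> counters=[1,0,1,0,0,0,0,1,0,0,0,1,0,1,0,0,0,0,0,2,0,1,0,0,0]
Step 9: insert lx at [2, 11, 13, 19] -> counters=[1,0,2,0,0,0,0,1,0,0,0,2,0,2,0,0,0,0,0,3,0,1,0,0,0]
Final counters=[1,0,2,0,0,0,0,1,0,0,0,2,0,2,0,0,0,0,0,3,0,1,0,0,0] -> 7 nonzero

Answer: 7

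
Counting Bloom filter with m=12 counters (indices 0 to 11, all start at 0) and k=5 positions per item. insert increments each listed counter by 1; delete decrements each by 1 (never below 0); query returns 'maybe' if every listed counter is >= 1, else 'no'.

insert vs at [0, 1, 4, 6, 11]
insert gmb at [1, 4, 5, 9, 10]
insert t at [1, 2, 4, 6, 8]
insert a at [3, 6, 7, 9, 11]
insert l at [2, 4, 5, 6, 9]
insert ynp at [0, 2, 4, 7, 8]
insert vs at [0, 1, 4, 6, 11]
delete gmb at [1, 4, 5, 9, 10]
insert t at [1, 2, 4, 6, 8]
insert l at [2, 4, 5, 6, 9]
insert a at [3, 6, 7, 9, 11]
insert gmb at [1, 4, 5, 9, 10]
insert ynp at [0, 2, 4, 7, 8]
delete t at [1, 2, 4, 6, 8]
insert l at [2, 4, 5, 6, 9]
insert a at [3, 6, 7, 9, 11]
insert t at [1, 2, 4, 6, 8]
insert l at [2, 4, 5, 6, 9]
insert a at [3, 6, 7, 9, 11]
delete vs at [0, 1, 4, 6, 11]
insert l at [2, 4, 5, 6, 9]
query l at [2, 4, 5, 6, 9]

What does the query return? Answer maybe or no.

Answer: maybe

Derivation:
Step 1: insert vs at [0, 1, 4, 6, 11] -> counters=[1,1,0,0,1,0,1,0,0,0,0,1]
Step 2: insert gmb at [1, 4, 5, 9, 10] -> counters=[1,2,0,0,2,1,1,0,0,1,1,1]
Step 3: insert t at [1, 2, 4, 6, 8] -> counters=[1,3,1,0,3,1,2,0,1,1,1,1]
Step 4: insert a at [3, 6, 7, 9, 11] -> counters=[1,3,1,1,3,1,3,1,1,2,1,2]
Step 5: insert l at [2, 4, 5, 6, 9] -> counters=[1,3,2,1,4,2,4,1,1,3,1,2]
Step 6: insert ynp at [0, 2, 4, 7, 8] -> counters=[2,3,3,1,5,2,4,2,2,3,1,2]
Step 7: insert vs at [0, 1, 4, 6, 11] -> counters=[3,4,3,1,6,2,5,2,2,3,1,3]
Step 8: delete gmb at [1, 4, 5, 9, 10] -> counters=[3,3,3,1,5,1,5,2,2,2,0,3]
Step 9: insert t at [1, 2, 4, 6, 8] -> counters=[3,4,4,1,6,1,6,2,3,2,0,3]
Step 10: insert l at [2, 4, 5, 6, 9] -> counters=[3,4,5,1,7,2,7,2,3,3,0,3]
Step 11: insert a at [3, 6, 7, 9, 11] -> counters=[3,4,5,2,7,2,8,3,3,4,0,4]
Step 12: insert gmb at [1, 4, 5, 9, 10] -> counters=[3,5,5,2,8,3,8,3,3,5,1,4]
Step 13: insert ynp at [0, 2, 4, 7, 8] -> counters=[4,5,6,2,9,3,8,4,4,5,1,4]
Step 14: delete t at [1, 2, 4, 6, 8] -> counters=[4,4,5,2,8,3,7,4,3,5,1,4]
Step 15: insert l at [2, 4, 5, 6, 9] -> counters=[4,4,6,2,9,4,8,4,3,6,1,4]
Step 16: insert a at [3, 6, 7, 9, 11] -> counters=[4,4,6,3,9,4,9,5,3,7,1,5]
Step 17: insert t at [1, 2, 4, 6, 8] -> counters=[4,5,7,3,10,4,10,5,4,7,1,5]
Step 18: insert l at [2, 4, 5, 6, 9] -> counters=[4,5,8,3,11,5,11,5,4,8,1,5]
Step 19: insert a at [3, 6, 7, 9, 11] -> counters=[4,5,8,4,11,5,12,6,4,9,1,6]
Step 20: delete vs at [0, 1, 4, 6, 11] -> counters=[3,4,8,4,10,5,11,6,4,9,1,5]
Step 21: insert l at [2, 4, 5, 6, 9] -> counters=[3,4,9,4,11,6,12,6,4,10,1,5]
Query l: check counters[2]=9 counters[4]=11 counters[5]=6 counters[6]=12 counters[9]=10 -> maybe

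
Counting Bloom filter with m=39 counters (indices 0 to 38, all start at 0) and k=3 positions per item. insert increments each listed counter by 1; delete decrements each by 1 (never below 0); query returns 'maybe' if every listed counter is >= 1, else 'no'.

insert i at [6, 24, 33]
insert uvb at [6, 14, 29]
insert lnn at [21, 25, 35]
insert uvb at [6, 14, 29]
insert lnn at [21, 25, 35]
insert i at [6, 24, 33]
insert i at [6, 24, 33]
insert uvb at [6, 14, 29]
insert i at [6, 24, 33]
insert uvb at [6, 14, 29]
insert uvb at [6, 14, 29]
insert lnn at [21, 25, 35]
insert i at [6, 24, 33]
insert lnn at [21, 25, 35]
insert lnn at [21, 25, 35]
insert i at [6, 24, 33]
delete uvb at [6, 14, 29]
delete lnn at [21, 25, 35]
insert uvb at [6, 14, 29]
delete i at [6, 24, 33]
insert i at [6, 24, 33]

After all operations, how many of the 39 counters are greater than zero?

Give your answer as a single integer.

Answer: 8

Derivation:
Step 1: insert i at [6, 24, 33] -> counters=[0,0,0,0,0,0,1,0,0,0,0,0,0,0,0,0,0,0,0,0,0,0,0,0,1,0,0,0,0,0,0,0,0,1,0,0,0,0,0]
Step 2: insert uvb at [6, 14, 29] -> counters=[0,0,0,0,0,0,2,0,0,0,0,0,0,0,1,0,0,0,0,0,0,0,0,0,1,0,0,0,0,1,0,0,0,1,0,0,0,0,0]
Step 3: insert lnn at [21, 25, 35] -> counters=[0,0,0,0,0,0,2,0,0,0,0,0,0,0,1,0,0,0,0,0,0,1,0,0,1,1,0,0,0,1,0,0,0,1,0,1,0,0,0]
Step 4: insert uvb at [6, 14, 29] -> counters=[0,0,0,0,0,0,3,0,0,0,0,0,0,0,2,0,0,0,0,0,0,1,0,0,1,1,0,0,0,2,0,0,0,1,0,1,0,0,0]
Step 5: insert lnn at [21, 25, 35] -> counters=[0,0,0,0,0,0,3,0,0,0,0,0,0,0,2,0,0,0,0,0,0,2,0,0,1,2,0,0,0,2,0,0,0,1,0,2,0,0,0]
Step 6: insert i at [6, 24, 33] -> counters=[0,0,0,0,0,0,4,0,0,0,0,0,0,0,2,0,0,0,0,0,0,2,0,0,2,2,0,0,0,2,0,0,0,2,0,2,0,0,0]
Step 7: insert i at [6, 24, 33] -> counters=[0,0,0,0,0,0,5,0,0,0,0,0,0,0,2,0,0,0,0,0,0,2,0,0,3,2,0,0,0,2,0,0,0,3,0,2,0,0,0]
Step 8: insert uvb at [6, 14, 29] -> counters=[0,0,0,0,0,0,6,0,0,0,0,0,0,0,3,0,0,0,0,0,0,2,0,0,3,2,0,0,0,3,0,0,0,3,0,2,0,0,0]
Step 9: insert i at [6, 24, 33] -> counters=[0,0,0,0,0,0,7,0,0,0,0,0,0,0,3,0,0,0,0,0,0,2,0,0,4,2,0,0,0,3,0,0,0,4,0,2,0,0,0]
Step 10: insert uvb at [6, 14, 29] -> counters=[0,0,0,0,0,0,8,0,0,0,0,0,0,0,4,0,0,0,0,0,0,2,0,0,4,2,0,0,0,4,0,0,0,4,0,2,0,0,0]
Step 11: insert uvb at [6, 14, 29] -> counters=[0,0,0,0,0,0,9,0,0,0,0,0,0,0,5,0,0,0,0,0,0,2,0,0,4,2,0,0,0,5,0,0,0,4,0,2,0,0,0]
Step 12: insert lnn at [21, 25, 35] -> counters=[0,0,0,0,0,0,9,0,0,0,0,0,0,0,5,0,0,0,0,0,0,3,0,0,4,3,0,0,0,5,0,0,0,4,0,3,0,0,0]
Step 13: insert i at [6, 24, 33] -> counters=[0,0,0,0,0,0,10,0,0,0,0,0,0,0,5,0,0,0,0,0,0,3,0,0,5,3,0,0,0,5,0,0,0,5,0,3,0,0,0]
Step 14: insert lnn at [21, 25, 35] -> counters=[0,0,0,0,0,0,10,0,0,0,0,0,0,0,5,0,0,0,0,0,0,4,0,0,5,4,0,0,0,5,0,0,0,5,0,4,0,0,0]
Step 15: insert lnn at [21, 25, 35] -> counters=[0,0,0,0,0,0,10,0,0,0,0,0,0,0,5,0,0,0,0,0,0,5,0,0,5,5,0,0,0,5,0,0,0,5,0,5,0,0,0]
Step 16: insert i at [6, 24, 33] -> counters=[0,0,0,0,0,0,11,0,0,0,0,0,0,0,5,0,0,0,0,0,0,5,0,0,6,5,0,0,0,5,0,0,0,6,0,5,0,0,0]
Step 17: delete uvb at [6, 14, 29] -> counters=[0,0,0,0,0,0,10,0,0,0,0,0,0,0,4,0,0,0,0,0,0,5,0,0,6,5,0,0,0,4,0,0,0,6,0,5,0,0,0]
Step 18: delete lnn at [21, 25, 35] -> counters=[0,0,0,0,0,0,10,0,0,0,0,0,0,0,4,0,0,0,0,0,0,4,0,0,6,4,0,0,0,4,0,0,0,6,0,4,0,0,0]
Step 19: insert uvb at [6, 14, 29] -> counters=[0,0,0,0,0,0,11,0,0,0,0,0,0,0,5,0,0,0,0,0,0,4,0,0,6,4,0,0,0,5,0,0,0,6,0,4,0,0,0]
Step 20: delete i at [6, 24, 33] -> counters=[0,0,0,0,0,0,10,0,0,0,0,0,0,0,5,0,0,0,0,0,0,4,0,0,5,4,0,0,0,5,0,0,0,5,0,4,0,0,0]
Step 21: insert i at [6, 24, 33] -> counters=[0,0,0,0,0,0,11,0,0,0,0,0,0,0,5,0,0,0,0,0,0,4,0,0,6,4,0,0,0,5,0,0,0,6,0,4,0,0,0]
Final counters=[0,0,0,0,0,0,11,0,0,0,0,0,0,0,5,0,0,0,0,0,0,4,0,0,6,4,0,0,0,5,0,0,0,6,0,4,0,0,0] -> 8 nonzero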